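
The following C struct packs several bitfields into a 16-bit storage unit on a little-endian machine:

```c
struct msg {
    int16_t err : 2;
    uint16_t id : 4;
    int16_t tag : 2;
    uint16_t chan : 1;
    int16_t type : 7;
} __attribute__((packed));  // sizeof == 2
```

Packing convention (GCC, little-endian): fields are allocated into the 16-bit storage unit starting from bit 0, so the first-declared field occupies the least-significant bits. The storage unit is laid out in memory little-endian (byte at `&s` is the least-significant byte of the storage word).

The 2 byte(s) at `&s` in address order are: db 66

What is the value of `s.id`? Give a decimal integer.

6

[0]=0xdb [1]=0x66 (little-endian) → word 0x66db
err [0+:2] = (word>>0) & 0x3 = 3
id [2+:4] = (word>>2) & 0xf = 6  ←
tag [6+:2] = (word>>6) & 0x3 = 3
chan [8+:1] = (word>>8) & 0x1 = 0
type [9+:7] = (word>>9) & 0x7f = 51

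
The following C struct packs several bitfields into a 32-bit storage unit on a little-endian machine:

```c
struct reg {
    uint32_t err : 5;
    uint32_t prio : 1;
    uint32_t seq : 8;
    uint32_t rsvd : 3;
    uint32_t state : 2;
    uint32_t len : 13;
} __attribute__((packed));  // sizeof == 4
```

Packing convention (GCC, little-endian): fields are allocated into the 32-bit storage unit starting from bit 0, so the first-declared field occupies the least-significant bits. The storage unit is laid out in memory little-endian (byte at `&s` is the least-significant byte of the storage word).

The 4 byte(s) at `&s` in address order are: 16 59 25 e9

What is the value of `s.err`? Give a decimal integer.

22

[0]=0x16 [1]=0x59 [2]=0x25 [3]=0xe9 (little-endian) → word 0xe9255916
err [0+:5] = (word>>0) & 0x1f = 22  ←
prio [5+:1] = (word>>5) & 0x1 = 0
seq [6+:8] = (word>>6) & 0xff = 100
rsvd [14+:3] = (word>>14) & 0x7 = 5
state [17+:2] = (word>>17) & 0x3 = 2
len [19+:13] = (word>>19) & 0x1fff = 7460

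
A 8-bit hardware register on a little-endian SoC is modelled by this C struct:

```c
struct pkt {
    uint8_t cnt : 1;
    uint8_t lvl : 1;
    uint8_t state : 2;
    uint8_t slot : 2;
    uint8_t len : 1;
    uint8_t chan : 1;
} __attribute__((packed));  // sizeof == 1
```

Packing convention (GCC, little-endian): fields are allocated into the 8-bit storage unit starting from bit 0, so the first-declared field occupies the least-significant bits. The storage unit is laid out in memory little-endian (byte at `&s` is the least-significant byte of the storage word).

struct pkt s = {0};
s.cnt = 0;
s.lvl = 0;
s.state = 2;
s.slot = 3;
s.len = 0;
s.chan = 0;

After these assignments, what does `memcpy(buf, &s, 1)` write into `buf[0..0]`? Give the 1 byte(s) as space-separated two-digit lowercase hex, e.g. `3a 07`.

38

cnt (1b) val=0 bits=0x0 at bit 0: 0x00
lvl (1b) val=0 bits=0x0 at bit 1: 0x00
state (2b) val=2 bits=0x2 at bit 2: 0x08
slot (2b) val=3 bits=0x3 at bit 4: 0x38
len (1b) val=0 bits=0x0 at bit 6: 0x38
chan (1b) val=0 bits=0x0 at bit 7: 0x38
word = 0x38 → little-endian bytes:
  [0]=0x38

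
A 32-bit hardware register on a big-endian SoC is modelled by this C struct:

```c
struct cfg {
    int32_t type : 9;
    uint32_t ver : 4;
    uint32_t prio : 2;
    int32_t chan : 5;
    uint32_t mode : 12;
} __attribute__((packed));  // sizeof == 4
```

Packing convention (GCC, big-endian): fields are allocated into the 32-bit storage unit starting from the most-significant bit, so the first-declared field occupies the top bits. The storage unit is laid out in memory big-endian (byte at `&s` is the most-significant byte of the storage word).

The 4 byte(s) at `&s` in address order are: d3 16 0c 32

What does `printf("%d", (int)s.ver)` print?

[0]=0xd3 [1]=0x16 [2]=0x0c [3]=0x32 (big-endian) → word 0xd3160c32
type:9 @ bit 23 → (0xd3160c32>>23)&0x1ff = 0x1a6
ver:4 @ bit 19 → (0xd3160c32>>19)&0xf = 0x2  ←
prio:2 @ bit 17 → (0xd3160c32>>17)&0x3 = 0x3
chan:5 @ bit 12 → (0xd3160c32>>12)&0x1f = 0x0
mode:12 @ bit 0 → (0xd3160c32>>0)&0xfff = 0xc32

2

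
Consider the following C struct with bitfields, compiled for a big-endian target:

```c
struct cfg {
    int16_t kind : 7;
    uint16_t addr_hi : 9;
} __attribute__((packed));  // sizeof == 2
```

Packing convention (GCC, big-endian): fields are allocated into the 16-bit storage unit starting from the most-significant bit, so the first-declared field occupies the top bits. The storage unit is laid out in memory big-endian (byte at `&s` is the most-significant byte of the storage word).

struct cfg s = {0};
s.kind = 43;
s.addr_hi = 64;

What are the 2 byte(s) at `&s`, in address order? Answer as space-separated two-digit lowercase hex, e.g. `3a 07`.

[9+:7] kind=43 & 0x7f = 0x2b; word=0x5600
[0+:9] addr_hi=64 & 0x1ff = 0x40; word=0x5640
word = 0x5640 → big-endian bytes:
  [0]=0x56  [1]=0x40

56 40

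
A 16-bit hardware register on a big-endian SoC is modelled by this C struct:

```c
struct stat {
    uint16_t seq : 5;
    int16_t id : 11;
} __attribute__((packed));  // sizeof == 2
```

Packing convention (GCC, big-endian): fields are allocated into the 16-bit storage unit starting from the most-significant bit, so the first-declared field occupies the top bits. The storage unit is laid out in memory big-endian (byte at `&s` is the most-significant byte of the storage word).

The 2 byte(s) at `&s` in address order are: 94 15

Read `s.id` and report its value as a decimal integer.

[0]=0x94 [1]=0x15 (big-endian) → word 0x9415
seq [11+:5] = (word>>11) & 0x1f = 18
id [0+:11] = (word>>0) & 0x7ff = 1045  ←
id signed 11b, MSB=1: 1045 - 2048 = -1003

-1003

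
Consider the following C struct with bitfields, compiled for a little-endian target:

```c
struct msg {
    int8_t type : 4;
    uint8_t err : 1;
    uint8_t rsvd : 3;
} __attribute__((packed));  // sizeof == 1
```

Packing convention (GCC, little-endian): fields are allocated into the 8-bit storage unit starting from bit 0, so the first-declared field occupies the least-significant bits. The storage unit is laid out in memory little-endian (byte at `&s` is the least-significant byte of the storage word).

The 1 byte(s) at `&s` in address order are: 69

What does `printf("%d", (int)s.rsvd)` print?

[0]=0x69 (little-endian) → word 0x69
type [0+:4] = (word>>0) & 0xf = 9
err [4+:1] = (word>>4) & 0x1 = 0
rsvd [5+:3] = (word>>5) & 0x7 = 3  ←

3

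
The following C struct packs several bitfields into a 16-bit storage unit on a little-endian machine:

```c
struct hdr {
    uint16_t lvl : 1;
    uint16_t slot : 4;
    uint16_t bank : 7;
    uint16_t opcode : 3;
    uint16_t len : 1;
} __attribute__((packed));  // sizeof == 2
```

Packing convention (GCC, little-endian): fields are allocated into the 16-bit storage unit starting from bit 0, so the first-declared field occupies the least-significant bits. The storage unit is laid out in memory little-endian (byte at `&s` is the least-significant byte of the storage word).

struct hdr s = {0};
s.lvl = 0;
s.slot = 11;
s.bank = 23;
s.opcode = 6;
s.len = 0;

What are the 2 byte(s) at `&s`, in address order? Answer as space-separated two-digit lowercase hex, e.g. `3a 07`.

f6 62

[0+:1] lvl=0 & 0x1 = 0x0; word=0x0000
[1+:4] slot=11 & 0xf = 0xb; word=0x0016
[5+:7] bank=23 & 0x7f = 0x17; word=0x02f6
[12+:3] opcode=6 & 0x7 = 0x6; word=0x62f6
[15+:1] len=0 & 0x1 = 0x0; word=0x62f6
word = 0x62f6 → little-endian bytes:
  [0]=0xf6  [1]=0x62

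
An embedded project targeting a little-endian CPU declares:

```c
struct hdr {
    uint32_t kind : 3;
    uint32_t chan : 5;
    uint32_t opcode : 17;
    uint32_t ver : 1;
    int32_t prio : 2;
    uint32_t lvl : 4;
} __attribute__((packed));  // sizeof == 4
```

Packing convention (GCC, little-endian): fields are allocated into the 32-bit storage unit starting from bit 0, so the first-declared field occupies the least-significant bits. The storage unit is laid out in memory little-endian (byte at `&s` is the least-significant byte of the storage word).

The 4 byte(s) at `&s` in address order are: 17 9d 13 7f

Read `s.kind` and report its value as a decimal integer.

[0]=0x17 [1]=0x9d [2]=0x13 [3]=0x7f (little-endian) → word 0x7f139d17
kind [0+:3] = (word>>0) & 0x7 = 7  ←
chan [3+:5] = (word>>3) & 0x1f = 2
opcode [8+:17] = (word>>8) & 0x1ffff = 70557
ver [25+:1] = (word>>25) & 0x1 = 1
prio [26+:2] = (word>>26) & 0x3 = 3
lvl [28+:4] = (word>>28) & 0xf = 7

7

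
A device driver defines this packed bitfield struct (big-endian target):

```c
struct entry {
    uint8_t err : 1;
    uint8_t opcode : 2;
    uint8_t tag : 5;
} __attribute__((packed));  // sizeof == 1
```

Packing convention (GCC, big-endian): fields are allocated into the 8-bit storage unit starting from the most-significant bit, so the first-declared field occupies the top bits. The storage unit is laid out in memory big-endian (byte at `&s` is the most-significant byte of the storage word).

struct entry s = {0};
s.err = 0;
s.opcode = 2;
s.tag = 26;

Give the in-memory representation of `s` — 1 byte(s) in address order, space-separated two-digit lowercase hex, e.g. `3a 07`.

5a

err:1 = 0 → 0x0 << 7 → word 0x00
opcode:2 = 2 → 0x2 << 5 → word 0x40
tag:5 = 26 → 0x1a << 0 → word 0x5a
word = 0x5a → big-endian bytes:
  [0]=0x5a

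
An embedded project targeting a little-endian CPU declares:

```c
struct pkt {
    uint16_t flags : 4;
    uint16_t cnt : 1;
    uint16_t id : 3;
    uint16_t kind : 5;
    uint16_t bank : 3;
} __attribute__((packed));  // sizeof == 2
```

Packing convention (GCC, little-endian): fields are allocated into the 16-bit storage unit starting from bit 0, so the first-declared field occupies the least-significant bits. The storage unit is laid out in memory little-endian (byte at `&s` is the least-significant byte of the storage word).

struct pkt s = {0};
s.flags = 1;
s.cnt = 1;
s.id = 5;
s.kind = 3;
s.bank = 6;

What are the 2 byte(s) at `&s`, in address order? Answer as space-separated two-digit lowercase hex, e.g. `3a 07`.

[0+:4] flags=1 & 0xf = 0x1; word=0x0001
[4+:1] cnt=1 & 0x1 = 0x1; word=0x0011
[5+:3] id=5 & 0x7 = 0x5; word=0x00b1
[8+:5] kind=3 & 0x1f = 0x3; word=0x03b1
[13+:3] bank=6 & 0x7 = 0x6; word=0xc3b1
word = 0xc3b1 → little-endian bytes:
  [0]=0xb1  [1]=0xc3

b1 c3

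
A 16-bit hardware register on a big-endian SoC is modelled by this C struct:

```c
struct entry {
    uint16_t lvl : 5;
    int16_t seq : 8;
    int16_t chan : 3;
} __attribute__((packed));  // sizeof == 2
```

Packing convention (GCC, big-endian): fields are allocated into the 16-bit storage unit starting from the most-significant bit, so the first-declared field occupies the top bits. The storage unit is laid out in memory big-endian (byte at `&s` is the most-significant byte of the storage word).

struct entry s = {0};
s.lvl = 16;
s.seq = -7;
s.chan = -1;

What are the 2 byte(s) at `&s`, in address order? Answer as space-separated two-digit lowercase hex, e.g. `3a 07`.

87 cf

lvl (5b) val=16 bits=0x10 at bit 11: 0x8000
seq (8b) val=-7 bits=0xf9 at bit 3: 0x87c8
chan (3b) val=-1 bits=0x7 at bit 0: 0x87cf
word = 0x87cf → big-endian bytes:
  [0]=0x87  [1]=0xcf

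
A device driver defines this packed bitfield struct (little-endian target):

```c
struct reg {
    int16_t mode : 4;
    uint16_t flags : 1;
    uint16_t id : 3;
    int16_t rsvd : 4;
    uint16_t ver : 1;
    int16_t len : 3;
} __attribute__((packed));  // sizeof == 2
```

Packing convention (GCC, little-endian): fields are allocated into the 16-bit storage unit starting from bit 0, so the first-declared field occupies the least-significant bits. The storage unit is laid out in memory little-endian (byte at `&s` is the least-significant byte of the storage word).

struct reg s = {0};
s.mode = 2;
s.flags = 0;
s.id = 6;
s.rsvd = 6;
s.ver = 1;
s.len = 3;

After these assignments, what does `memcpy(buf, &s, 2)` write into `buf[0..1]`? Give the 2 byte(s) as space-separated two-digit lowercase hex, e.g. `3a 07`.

c2 76

mode (4b) val=2 bits=0x2 at bit 0: 0x0002
flags (1b) val=0 bits=0x0 at bit 4: 0x0002
id (3b) val=6 bits=0x6 at bit 5: 0x00c2
rsvd (4b) val=6 bits=0x6 at bit 8: 0x06c2
ver (1b) val=1 bits=0x1 at bit 12: 0x16c2
len (3b) val=3 bits=0x3 at bit 13: 0x76c2
word = 0x76c2 → little-endian bytes:
  [0]=0xc2  [1]=0x76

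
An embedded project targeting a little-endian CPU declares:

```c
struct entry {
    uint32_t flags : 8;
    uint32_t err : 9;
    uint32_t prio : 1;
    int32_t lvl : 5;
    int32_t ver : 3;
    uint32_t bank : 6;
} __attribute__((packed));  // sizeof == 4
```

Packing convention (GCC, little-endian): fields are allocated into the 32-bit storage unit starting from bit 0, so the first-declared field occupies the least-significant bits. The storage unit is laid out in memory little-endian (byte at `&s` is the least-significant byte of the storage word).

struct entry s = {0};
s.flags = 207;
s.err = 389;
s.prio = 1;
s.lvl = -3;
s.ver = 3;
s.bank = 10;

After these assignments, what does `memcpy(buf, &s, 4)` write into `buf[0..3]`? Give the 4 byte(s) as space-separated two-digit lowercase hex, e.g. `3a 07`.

cf 85 f7 29

flags (8b) val=207 bits=0xcf at bit 0: 0x000000cf
err (9b) val=389 bits=0x185 at bit 8: 0x000185cf
prio (1b) val=1 bits=0x1 at bit 17: 0x000385cf
lvl (5b) val=-3 bits=0x1d at bit 18: 0x007785cf
ver (3b) val=3 bits=0x3 at bit 23: 0x01f785cf
bank (6b) val=10 bits=0xa at bit 26: 0x29f785cf
word = 0x29f785cf → little-endian bytes:
  [0]=0xcf  [1]=0x85  [2]=0xf7  [3]=0x29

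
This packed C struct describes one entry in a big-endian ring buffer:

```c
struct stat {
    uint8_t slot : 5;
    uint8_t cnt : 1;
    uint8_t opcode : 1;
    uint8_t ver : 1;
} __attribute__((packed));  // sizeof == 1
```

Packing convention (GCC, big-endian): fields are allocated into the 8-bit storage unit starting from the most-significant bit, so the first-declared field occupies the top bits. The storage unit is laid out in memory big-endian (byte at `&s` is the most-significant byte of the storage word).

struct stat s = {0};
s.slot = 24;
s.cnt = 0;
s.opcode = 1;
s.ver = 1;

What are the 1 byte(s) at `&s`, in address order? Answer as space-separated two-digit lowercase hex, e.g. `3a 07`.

c3

[3+:5] slot=24 & 0x1f = 0x18; word=0xc0
[2+:1] cnt=0 & 0x1 = 0x0; word=0xc0
[1+:1] opcode=1 & 0x1 = 0x1; word=0xc2
[0+:1] ver=1 & 0x1 = 0x1; word=0xc3
word = 0xc3 → big-endian bytes:
  [0]=0xc3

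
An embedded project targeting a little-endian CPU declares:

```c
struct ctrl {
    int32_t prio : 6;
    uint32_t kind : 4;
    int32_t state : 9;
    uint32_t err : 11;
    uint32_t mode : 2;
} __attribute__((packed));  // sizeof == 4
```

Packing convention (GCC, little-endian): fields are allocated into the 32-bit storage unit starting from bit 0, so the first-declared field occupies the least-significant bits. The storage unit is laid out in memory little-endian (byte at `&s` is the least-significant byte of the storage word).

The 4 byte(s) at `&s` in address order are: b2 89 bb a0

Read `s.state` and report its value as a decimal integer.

226

[0]=0xb2 [1]=0x89 [2]=0xbb [3]=0xa0 (little-endian) → word 0xa0bb89b2
prio [0+:6] = (word>>0) & 0x3f = 50
kind [6+:4] = (word>>6) & 0xf = 6
state [10+:9] = (word>>10) & 0x1ff = 226  ←
err [19+:11] = (word>>19) & 0x7ff = 1047
mode [30+:2] = (word>>30) & 0x3 = 2
state signed 9b, MSB=0: value = 226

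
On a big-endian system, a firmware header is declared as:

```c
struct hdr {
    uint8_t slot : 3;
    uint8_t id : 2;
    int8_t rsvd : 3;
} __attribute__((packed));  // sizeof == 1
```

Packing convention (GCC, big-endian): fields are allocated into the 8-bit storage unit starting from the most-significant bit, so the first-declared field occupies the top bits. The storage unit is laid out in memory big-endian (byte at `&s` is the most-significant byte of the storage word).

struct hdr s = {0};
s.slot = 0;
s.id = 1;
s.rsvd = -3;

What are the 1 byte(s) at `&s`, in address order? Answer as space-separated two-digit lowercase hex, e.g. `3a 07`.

slot:3 = 0 → 0x0 << 5 → word 0x00
id:2 = 1 → 0x1 << 3 → word 0x08
rsvd:3 = -3 → 0x5 << 0 → word 0x0d
word = 0x0d → big-endian bytes:
  [0]=0x0d

0d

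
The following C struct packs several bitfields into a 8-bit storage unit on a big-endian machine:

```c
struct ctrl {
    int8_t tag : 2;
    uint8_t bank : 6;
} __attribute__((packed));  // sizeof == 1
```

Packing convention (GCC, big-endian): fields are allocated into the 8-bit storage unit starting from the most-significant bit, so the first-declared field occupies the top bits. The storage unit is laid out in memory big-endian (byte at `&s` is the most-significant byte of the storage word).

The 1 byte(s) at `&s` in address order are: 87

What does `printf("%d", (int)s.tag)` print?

-2

[0]=0x87 (big-endian) → word 0x87
tag:2 @ bit 6 → (0x87>>6)&0x3 = 0x2  ←
bank:6 @ bit 0 → (0x87>>0)&0x3f = 0x7
tag signed 2b, MSB=1: 2 - 4 = -2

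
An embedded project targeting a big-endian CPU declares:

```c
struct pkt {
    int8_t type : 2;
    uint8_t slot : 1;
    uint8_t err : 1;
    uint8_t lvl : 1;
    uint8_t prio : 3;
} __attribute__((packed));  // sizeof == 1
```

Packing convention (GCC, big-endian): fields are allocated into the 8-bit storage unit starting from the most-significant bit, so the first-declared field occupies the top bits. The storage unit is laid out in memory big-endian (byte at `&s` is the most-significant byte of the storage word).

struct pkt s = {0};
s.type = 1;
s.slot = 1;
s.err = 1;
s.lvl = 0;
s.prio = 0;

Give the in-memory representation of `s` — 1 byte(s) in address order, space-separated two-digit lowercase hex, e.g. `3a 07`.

type (2b) val=1 bits=0x1 at bit 6: 0x40
slot (1b) val=1 bits=0x1 at bit 5: 0x60
err (1b) val=1 bits=0x1 at bit 4: 0x70
lvl (1b) val=0 bits=0x0 at bit 3: 0x70
prio (3b) val=0 bits=0x0 at bit 0: 0x70
word = 0x70 → big-endian bytes:
  [0]=0x70

70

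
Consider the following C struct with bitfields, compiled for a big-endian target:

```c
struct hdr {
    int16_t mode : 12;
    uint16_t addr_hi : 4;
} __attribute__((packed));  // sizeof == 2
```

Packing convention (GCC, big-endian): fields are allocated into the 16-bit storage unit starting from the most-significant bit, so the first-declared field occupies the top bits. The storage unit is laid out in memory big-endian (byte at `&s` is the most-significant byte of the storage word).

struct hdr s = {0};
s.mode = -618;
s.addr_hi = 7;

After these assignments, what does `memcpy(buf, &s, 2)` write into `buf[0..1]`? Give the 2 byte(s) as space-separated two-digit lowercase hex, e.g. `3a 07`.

d9 67

[4+:12] mode=-618 & 0xfff = 0xd96; word=0xd960
[0+:4] addr_hi=7 & 0xf = 0x7; word=0xd967
word = 0xd967 → big-endian bytes:
  [0]=0xd9  [1]=0x67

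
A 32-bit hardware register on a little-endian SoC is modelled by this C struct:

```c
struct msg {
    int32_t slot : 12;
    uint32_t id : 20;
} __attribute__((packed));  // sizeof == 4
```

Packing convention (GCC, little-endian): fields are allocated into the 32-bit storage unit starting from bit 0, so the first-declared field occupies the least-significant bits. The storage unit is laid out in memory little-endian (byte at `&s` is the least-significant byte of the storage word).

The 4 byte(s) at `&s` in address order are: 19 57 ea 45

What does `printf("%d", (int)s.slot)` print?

1817

[0]=0x19 [1]=0x57 [2]=0xea [3]=0x45 (little-endian) → word 0x45ea5719
slot:12 @ bit 0 → (0x45ea5719>>0)&0xfff = 0x719  ←
id:20 @ bit 12 → (0x45ea5719>>12)&0xfffff = 0x45ea5
slot signed 12b, MSB=0: value = 1817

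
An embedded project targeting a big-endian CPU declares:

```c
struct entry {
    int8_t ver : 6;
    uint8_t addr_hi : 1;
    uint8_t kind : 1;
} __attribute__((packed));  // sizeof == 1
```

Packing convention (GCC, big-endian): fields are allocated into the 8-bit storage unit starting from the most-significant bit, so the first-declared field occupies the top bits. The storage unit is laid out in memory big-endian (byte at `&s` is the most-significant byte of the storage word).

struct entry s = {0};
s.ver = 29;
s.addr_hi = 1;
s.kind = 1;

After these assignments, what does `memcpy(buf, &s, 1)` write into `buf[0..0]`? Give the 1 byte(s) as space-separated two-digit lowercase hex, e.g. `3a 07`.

ver:6 = 29 → 0x1d << 2 → word 0x74
addr_hi:1 = 1 → 0x1 << 1 → word 0x76
kind:1 = 1 → 0x1 << 0 → word 0x77
word = 0x77 → big-endian bytes:
  [0]=0x77

77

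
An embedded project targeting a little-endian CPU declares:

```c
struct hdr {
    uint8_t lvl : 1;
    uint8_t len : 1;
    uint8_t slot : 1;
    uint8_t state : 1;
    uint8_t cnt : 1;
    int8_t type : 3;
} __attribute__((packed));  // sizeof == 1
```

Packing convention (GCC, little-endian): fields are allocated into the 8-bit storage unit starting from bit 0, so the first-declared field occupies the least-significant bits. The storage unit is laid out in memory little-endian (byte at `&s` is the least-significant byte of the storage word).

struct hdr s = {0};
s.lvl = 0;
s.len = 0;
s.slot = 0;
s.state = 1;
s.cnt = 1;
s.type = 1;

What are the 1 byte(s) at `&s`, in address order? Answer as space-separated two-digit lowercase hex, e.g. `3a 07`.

lvl (1b) val=0 bits=0x0 at bit 0: 0x00
len (1b) val=0 bits=0x0 at bit 1: 0x00
slot (1b) val=0 bits=0x0 at bit 2: 0x00
state (1b) val=1 bits=0x1 at bit 3: 0x08
cnt (1b) val=1 bits=0x1 at bit 4: 0x18
type (3b) val=1 bits=0x1 at bit 5: 0x38
word = 0x38 → little-endian bytes:
  [0]=0x38

38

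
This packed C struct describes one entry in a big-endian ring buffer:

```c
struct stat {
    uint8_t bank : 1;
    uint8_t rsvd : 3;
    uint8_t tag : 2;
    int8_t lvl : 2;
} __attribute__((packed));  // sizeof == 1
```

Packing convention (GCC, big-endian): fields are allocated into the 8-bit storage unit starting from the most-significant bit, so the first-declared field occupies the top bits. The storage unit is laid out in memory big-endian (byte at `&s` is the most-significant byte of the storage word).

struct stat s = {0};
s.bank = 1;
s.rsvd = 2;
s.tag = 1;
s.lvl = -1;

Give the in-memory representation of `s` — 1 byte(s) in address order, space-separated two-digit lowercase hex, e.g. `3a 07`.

a7

[7+:1] bank=1 & 0x1 = 0x1; word=0x80
[4+:3] rsvd=2 & 0x7 = 0x2; word=0xa0
[2+:2] tag=1 & 0x3 = 0x1; word=0xa4
[0+:2] lvl=-1 & 0x3 = 0x3; word=0xa7
word = 0xa7 → big-endian bytes:
  [0]=0xa7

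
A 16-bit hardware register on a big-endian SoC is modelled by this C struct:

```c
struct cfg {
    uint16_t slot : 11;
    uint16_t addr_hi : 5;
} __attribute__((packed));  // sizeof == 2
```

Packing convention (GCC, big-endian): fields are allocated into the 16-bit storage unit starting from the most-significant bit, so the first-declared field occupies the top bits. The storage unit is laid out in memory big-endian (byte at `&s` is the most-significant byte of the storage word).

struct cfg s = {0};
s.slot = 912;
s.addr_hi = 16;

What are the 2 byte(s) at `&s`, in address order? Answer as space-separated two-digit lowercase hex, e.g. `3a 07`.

[5+:11] slot=912 & 0x7ff = 0x390; word=0x7200
[0+:5] addr_hi=16 & 0x1f = 0x10; word=0x7210
word = 0x7210 → big-endian bytes:
  [0]=0x72  [1]=0x10

72 10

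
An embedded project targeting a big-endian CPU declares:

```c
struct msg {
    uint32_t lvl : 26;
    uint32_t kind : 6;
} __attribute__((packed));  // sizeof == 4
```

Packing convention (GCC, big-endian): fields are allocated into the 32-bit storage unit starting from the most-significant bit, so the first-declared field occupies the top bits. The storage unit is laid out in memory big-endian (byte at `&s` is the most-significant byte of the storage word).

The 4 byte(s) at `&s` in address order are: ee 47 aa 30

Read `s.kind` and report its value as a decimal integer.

48

[0]=0xee [1]=0x47 [2]=0xaa [3]=0x30 (big-endian) → word 0xee47aa30
lvl:26 @ bit 6 → (0xee47aa30>>6)&0x3ffffff = 0x3b91ea8
kind:6 @ bit 0 → (0xee47aa30>>0)&0x3f = 0x30  ←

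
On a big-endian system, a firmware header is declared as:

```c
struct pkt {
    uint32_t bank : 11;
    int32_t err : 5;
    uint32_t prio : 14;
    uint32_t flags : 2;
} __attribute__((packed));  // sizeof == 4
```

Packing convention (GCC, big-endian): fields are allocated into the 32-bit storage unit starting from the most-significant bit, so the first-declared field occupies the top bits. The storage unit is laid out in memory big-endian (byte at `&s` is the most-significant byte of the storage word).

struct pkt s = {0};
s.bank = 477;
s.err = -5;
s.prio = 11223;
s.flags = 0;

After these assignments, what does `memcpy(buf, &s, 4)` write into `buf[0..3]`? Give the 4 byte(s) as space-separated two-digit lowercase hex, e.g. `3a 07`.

3b bb af 5c

bank (11b) val=477 bits=0x1dd at bit 21: 0x3ba00000
err (5b) val=-5 bits=0x1b at bit 16: 0x3bbb0000
prio (14b) val=11223 bits=0x2bd7 at bit 2: 0x3bbbaf5c
flags (2b) val=0 bits=0x0 at bit 0: 0x3bbbaf5c
word = 0x3bbbaf5c → big-endian bytes:
  [0]=0x3b  [1]=0xbb  [2]=0xaf  [3]=0x5c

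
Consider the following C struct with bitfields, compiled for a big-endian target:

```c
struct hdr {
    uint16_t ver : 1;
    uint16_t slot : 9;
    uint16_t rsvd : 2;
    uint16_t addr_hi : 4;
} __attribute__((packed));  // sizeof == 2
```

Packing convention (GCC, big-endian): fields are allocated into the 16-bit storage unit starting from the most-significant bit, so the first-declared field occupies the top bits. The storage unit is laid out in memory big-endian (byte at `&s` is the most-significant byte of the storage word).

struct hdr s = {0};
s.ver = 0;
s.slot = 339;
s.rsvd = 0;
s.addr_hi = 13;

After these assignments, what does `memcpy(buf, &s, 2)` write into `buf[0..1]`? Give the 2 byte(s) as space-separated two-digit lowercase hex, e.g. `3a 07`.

ver:1 = 0 → 0x0 << 15 → word 0x0000
slot:9 = 339 → 0x153 << 6 → word 0x54c0
rsvd:2 = 0 → 0x0 << 4 → word 0x54c0
addr_hi:4 = 13 → 0xd << 0 → word 0x54cd
word = 0x54cd → big-endian bytes:
  [0]=0x54  [1]=0xcd

54 cd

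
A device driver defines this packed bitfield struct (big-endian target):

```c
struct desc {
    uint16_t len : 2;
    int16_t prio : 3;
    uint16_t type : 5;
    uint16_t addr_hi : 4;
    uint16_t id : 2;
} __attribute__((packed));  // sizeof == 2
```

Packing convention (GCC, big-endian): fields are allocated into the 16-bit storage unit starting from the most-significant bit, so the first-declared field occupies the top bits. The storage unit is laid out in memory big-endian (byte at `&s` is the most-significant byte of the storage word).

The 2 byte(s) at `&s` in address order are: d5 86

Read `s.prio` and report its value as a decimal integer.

[0]=0xd5 [1]=0x86 (big-endian) → word 0xd586
len:2 @ bit 14 → (0xd586>>14)&0x3 = 0x3
prio:3 @ bit 11 → (0xd586>>11)&0x7 = 0x2  ←
type:5 @ bit 6 → (0xd586>>6)&0x1f = 0x16
addr_hi:4 @ bit 2 → (0xd586>>2)&0xf = 0x1
id:2 @ bit 0 → (0xd586>>0)&0x3 = 0x2
prio signed 3b, MSB=0: value = 2

2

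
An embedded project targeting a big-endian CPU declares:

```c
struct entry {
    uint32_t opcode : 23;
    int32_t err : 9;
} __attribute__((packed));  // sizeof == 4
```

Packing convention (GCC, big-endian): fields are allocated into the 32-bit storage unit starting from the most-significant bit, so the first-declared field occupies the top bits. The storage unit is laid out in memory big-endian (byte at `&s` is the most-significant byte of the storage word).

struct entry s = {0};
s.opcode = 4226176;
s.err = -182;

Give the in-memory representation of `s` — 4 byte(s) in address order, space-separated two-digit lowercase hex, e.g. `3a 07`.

80 f9 01 4a

[9+:23] opcode=4226176 & 0x7fffff = 0x407c80; word=0x80f90000
[0+:9] err=-182 & 0x1ff = 0x14a; word=0x80f9014a
word = 0x80f9014a → big-endian bytes:
  [0]=0x80  [1]=0xf9  [2]=0x01  [3]=0x4a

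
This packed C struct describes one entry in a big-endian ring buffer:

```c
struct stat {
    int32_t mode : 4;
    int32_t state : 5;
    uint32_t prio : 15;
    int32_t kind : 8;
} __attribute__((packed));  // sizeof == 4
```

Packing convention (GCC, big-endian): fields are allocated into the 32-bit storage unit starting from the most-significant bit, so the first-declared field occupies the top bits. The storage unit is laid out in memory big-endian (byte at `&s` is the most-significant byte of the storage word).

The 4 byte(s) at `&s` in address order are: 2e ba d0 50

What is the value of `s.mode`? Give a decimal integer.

[0]=0x2e [1]=0xba [2]=0xd0 [3]=0x50 (big-endian) → word 0x2ebad050
mode:4 @ bit 28 → (0x2ebad050>>28)&0xf = 0x2  ←
state:5 @ bit 23 → (0x2ebad050>>23)&0x1f = 0x1d
prio:15 @ bit 8 → (0x2ebad050>>8)&0x7fff = 0x3ad0
kind:8 @ bit 0 → (0x2ebad050>>0)&0xff = 0x50
mode signed 4b, MSB=0: value = 2

2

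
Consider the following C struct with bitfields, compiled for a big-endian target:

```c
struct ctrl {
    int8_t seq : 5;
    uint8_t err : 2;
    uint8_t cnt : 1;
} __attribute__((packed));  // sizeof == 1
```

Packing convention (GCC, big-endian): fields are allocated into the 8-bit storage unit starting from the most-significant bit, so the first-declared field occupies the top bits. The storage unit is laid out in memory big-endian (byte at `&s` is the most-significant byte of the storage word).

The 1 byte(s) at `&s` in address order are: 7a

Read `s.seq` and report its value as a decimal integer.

[0]=0x7a (big-endian) → word 0x7a
seq [3+:5] = (word>>3) & 0x1f = 15  ←
err [1+:2] = (word>>1) & 0x3 = 1
cnt [0+:1] = (word>>0) & 0x1 = 0
seq signed 5b, MSB=0: value = 15

15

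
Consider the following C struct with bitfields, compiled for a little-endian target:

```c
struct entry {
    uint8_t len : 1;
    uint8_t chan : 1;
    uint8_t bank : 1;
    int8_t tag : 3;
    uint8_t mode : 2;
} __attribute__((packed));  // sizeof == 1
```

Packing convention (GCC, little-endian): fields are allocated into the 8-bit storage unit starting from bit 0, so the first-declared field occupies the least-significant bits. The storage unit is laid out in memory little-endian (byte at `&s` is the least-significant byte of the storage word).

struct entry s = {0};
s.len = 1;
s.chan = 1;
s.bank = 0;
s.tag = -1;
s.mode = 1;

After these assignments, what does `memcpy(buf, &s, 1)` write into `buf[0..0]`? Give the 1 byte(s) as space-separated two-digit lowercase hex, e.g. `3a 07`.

len (1b) val=1 bits=0x1 at bit 0: 0x01
chan (1b) val=1 bits=0x1 at bit 1: 0x03
bank (1b) val=0 bits=0x0 at bit 2: 0x03
tag (3b) val=-1 bits=0x7 at bit 3: 0x3b
mode (2b) val=1 bits=0x1 at bit 6: 0x7b
word = 0x7b → little-endian bytes:
  [0]=0x7b

7b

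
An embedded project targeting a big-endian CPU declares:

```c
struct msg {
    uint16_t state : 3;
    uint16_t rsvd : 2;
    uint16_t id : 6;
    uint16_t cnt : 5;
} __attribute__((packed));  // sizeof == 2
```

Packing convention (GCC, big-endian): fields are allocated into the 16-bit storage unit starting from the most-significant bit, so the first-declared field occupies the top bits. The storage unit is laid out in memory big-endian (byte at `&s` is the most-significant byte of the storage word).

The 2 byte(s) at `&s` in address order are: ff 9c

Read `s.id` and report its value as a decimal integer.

60

[0]=0xff [1]=0x9c (big-endian) → word 0xff9c
state:3 @ bit 13 → (0xff9c>>13)&0x7 = 0x7
rsvd:2 @ bit 11 → (0xff9c>>11)&0x3 = 0x3
id:6 @ bit 5 → (0xff9c>>5)&0x3f = 0x3c  ←
cnt:5 @ bit 0 → (0xff9c>>0)&0x1f = 0x1c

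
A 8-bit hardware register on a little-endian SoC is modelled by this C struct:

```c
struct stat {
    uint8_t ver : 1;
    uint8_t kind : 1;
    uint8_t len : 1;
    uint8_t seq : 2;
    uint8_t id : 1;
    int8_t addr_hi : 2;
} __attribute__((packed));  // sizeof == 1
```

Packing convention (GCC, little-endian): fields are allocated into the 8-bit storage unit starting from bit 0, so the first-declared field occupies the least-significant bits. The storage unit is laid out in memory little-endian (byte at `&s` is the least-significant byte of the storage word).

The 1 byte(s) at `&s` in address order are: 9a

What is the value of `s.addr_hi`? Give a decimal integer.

-2

[0]=0x9a (little-endian) → word 0x9a
ver [0+:1] = (word>>0) & 0x1 = 0
kind [1+:1] = (word>>1) & 0x1 = 1
len [2+:1] = (word>>2) & 0x1 = 0
seq [3+:2] = (word>>3) & 0x3 = 3
id [5+:1] = (word>>5) & 0x1 = 0
addr_hi [6+:2] = (word>>6) & 0x3 = 2  ←
addr_hi signed 2b, MSB=1: 2 - 4 = -2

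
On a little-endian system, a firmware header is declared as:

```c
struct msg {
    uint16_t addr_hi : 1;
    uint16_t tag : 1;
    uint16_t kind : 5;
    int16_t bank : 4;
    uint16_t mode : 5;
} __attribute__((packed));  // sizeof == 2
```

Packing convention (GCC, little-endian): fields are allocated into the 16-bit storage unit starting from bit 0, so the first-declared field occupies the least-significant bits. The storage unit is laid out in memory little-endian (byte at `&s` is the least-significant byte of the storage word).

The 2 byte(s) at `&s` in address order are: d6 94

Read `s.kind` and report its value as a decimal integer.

[0]=0xd6 [1]=0x94 (little-endian) → word 0x94d6
addr_hi [0+:1] = (word>>0) & 0x1 = 0
tag [1+:1] = (word>>1) & 0x1 = 1
kind [2+:5] = (word>>2) & 0x1f = 21  ←
bank [7+:4] = (word>>7) & 0xf = 9
mode [11+:5] = (word>>11) & 0x1f = 18

21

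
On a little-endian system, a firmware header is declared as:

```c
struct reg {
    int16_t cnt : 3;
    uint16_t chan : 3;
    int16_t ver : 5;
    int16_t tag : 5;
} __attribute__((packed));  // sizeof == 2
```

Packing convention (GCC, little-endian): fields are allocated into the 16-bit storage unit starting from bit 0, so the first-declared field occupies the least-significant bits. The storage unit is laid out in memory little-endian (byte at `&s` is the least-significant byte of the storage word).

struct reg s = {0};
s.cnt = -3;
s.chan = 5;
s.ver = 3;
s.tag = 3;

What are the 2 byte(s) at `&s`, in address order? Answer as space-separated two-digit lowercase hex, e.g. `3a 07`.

cnt:3 = -3 → 0x5 << 0 → word 0x0005
chan:3 = 5 → 0x5 << 3 → word 0x002d
ver:5 = 3 → 0x3 << 6 → word 0x00ed
tag:5 = 3 → 0x3 << 11 → word 0x18ed
word = 0x18ed → little-endian bytes:
  [0]=0xed  [1]=0x18

ed 18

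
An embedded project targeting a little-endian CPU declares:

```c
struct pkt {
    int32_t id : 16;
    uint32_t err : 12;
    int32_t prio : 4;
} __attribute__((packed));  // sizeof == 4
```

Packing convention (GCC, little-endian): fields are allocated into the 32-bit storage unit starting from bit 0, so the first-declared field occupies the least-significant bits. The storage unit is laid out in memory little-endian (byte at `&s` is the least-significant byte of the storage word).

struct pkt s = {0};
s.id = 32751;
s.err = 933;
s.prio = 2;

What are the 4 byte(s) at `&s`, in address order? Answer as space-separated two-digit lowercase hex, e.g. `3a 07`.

id (16b) val=32751 bits=0x7fef at bit 0: 0x00007fef
err (12b) val=933 bits=0x3a5 at bit 16: 0x03a57fef
prio (4b) val=2 bits=0x2 at bit 28: 0x23a57fef
word = 0x23a57fef → little-endian bytes:
  [0]=0xef  [1]=0x7f  [2]=0xa5  [3]=0x23

ef 7f a5 23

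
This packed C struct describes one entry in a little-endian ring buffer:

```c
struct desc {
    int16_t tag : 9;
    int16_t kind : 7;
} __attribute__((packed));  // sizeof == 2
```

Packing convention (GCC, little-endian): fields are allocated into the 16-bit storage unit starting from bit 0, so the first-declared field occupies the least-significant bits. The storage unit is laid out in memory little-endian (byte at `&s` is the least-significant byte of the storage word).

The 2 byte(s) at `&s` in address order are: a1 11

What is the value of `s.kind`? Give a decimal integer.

[0]=0xa1 [1]=0x11 (little-endian) → word 0x11a1
tag [0+:9] = (word>>0) & 0x1ff = 417
kind [9+:7] = (word>>9) & 0x7f = 8  ←
kind signed 7b, MSB=0: value = 8

8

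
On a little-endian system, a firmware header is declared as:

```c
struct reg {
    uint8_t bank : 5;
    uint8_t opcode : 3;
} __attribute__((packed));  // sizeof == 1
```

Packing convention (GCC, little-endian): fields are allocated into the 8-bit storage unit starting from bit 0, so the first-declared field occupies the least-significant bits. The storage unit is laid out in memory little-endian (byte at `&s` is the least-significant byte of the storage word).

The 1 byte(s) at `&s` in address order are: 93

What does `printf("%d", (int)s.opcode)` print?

[0]=0x93 (little-endian) → word 0x93
bank:5 @ bit 0 → (0x93>>0)&0x1f = 0x13
opcode:3 @ bit 5 → (0x93>>5)&0x7 = 0x4  ←

4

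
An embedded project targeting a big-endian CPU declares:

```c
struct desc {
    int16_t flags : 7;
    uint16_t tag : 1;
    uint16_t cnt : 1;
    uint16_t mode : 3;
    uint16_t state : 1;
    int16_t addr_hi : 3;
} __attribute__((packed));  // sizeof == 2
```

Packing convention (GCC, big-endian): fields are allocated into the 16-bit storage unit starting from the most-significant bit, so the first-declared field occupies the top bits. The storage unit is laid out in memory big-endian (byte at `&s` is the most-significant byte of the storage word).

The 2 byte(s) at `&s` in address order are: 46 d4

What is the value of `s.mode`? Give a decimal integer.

[0]=0x46 [1]=0xd4 (big-endian) → word 0x46d4
flags [9+:7] = (word>>9) & 0x7f = 35
tag [8+:1] = (word>>8) & 0x1 = 0
cnt [7+:1] = (word>>7) & 0x1 = 1
mode [4+:3] = (word>>4) & 0x7 = 5  ←
state [3+:1] = (word>>3) & 0x1 = 0
addr_hi [0+:3] = (word>>0) & 0x7 = 4

5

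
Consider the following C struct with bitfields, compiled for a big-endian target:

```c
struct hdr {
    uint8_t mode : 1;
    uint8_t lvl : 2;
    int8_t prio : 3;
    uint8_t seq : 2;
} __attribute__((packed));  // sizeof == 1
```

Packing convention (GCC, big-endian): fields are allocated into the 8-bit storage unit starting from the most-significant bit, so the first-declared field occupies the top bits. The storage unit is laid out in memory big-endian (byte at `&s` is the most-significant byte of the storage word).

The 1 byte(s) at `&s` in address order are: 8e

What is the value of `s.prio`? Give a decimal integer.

[0]=0x8e (big-endian) → word 0x8e
mode:1 @ bit 7 → (0x8e>>7)&0x1 = 0x1
lvl:2 @ bit 5 → (0x8e>>5)&0x3 = 0x0
prio:3 @ bit 2 → (0x8e>>2)&0x7 = 0x3  ←
seq:2 @ bit 0 → (0x8e>>0)&0x3 = 0x2
prio signed 3b, MSB=0: value = 3

3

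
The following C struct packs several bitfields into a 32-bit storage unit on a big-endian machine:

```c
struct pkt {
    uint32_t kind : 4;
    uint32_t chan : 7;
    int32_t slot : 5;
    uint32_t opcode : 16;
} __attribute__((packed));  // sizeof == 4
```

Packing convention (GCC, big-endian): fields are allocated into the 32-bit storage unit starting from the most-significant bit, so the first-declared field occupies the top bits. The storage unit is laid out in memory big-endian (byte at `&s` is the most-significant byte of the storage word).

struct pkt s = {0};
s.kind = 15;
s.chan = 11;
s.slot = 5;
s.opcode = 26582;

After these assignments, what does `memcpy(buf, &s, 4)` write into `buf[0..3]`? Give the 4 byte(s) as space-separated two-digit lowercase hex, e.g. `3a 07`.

[28+:4] kind=15 & 0xf = 0xf; word=0xf0000000
[21+:7] chan=11 & 0x7f = 0xb; word=0xf1600000
[16+:5] slot=5 & 0x1f = 0x5; word=0xf1650000
[0+:16] opcode=26582 & 0xffff = 0x67d6; word=0xf16567d6
word = 0xf16567d6 → big-endian bytes:
  [0]=0xf1  [1]=0x65  [2]=0x67  [3]=0xd6

f1 65 67 d6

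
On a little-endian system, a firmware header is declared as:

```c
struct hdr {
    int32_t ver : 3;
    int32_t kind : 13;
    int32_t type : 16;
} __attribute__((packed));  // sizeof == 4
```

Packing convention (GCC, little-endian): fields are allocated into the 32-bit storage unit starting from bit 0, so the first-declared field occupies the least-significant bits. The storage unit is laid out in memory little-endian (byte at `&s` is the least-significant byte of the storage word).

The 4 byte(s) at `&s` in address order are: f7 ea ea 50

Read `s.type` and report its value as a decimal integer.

20714

[0]=0xf7 [1]=0xea [2]=0xea [3]=0x50 (little-endian) → word 0x50eaeaf7
ver:3 @ bit 0 → (0x50eaeaf7>>0)&0x7 = 0x7
kind:13 @ bit 3 → (0x50eaeaf7>>3)&0x1fff = 0x1d5e
type:16 @ bit 16 → (0x50eaeaf7>>16)&0xffff = 0x50ea  ←
type signed 16b, MSB=0: value = 20714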